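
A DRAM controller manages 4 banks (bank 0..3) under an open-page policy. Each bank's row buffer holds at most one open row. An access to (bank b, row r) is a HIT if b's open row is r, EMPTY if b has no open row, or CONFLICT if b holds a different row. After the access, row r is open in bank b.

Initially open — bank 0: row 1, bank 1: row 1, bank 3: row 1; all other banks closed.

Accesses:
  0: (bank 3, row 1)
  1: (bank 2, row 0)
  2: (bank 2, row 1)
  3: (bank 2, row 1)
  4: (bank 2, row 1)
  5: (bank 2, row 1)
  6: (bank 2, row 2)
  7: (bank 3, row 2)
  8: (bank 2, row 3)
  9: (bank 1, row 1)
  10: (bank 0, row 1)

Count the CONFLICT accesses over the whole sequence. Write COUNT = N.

step 0: bank3 1->1 [HIT]
step 1: bank2 None->0 [EMPTY]
step 2: bank2 0->1 [CONFLICT]
step 3: bank2 1->1 [HIT]
step 4: bank2 1->1 [HIT]
step 5: bank2 1->1 [HIT]
step 6: bank2 1->2 [CONFLICT]
step 7: bank3 1->2 [CONFLICT]
step 8: bank2 2->3 [CONFLICT]
step 9: bank1 1->1 [HIT]
step 10: bank0 1->1 [HIT]

COUNT = 4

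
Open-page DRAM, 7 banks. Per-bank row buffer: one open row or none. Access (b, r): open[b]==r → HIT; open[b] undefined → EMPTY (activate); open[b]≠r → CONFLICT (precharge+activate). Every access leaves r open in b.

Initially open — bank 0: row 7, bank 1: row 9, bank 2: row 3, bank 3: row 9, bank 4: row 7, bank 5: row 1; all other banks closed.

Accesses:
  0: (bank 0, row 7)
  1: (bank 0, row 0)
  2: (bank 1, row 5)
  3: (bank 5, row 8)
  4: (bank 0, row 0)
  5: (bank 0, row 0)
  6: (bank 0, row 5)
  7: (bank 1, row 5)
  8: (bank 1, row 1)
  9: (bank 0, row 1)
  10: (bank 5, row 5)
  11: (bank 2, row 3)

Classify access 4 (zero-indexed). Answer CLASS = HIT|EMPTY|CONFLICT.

CLASS = HIT

#0 (0,7) H  (was 7)
#1 (0,0) C  (was 7)
#2 (1,5) C  (was 9)
#3 (5,8) C  (was 1)
#4 (0,0) H  (was 0)
#5 (0,0) H  (was 0)
#6 (0,5) C  (was 0)
#7 (1,5) H  (was 5)
#8 (1,1) C  (was 5)
#9 (0,1) C  (was 5)
#10 (5,5) C  (was 8)
#11 (2,3) H  (was 3)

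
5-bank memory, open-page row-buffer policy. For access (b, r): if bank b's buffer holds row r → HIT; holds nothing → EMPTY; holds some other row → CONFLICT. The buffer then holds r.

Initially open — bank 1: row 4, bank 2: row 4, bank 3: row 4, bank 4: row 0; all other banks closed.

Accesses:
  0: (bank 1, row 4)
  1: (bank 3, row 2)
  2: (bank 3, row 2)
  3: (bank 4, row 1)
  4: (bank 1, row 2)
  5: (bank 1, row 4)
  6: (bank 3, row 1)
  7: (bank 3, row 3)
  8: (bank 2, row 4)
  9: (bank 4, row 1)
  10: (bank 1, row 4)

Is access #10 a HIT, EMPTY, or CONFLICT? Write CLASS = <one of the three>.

CLASS = HIT

  [0] b1 r4: had r4 ⇒ H
  [1] b3 r2: had r4 ⇒ C
  [2] b3 r2: had r2 ⇒ H
  [3] b4 r1: had r0 ⇒ C
  [4] b1 r2: had r4 ⇒ C
  [5] b1 r4: had r2 ⇒ C
  [6] b3 r1: had r2 ⇒ C
  [7] b3 r3: had r1 ⇒ C
  [8] b2 r4: had r4 ⇒ H
  [9] b4 r1: had r1 ⇒ H
  [10] b1 r4: had r4 ⇒ H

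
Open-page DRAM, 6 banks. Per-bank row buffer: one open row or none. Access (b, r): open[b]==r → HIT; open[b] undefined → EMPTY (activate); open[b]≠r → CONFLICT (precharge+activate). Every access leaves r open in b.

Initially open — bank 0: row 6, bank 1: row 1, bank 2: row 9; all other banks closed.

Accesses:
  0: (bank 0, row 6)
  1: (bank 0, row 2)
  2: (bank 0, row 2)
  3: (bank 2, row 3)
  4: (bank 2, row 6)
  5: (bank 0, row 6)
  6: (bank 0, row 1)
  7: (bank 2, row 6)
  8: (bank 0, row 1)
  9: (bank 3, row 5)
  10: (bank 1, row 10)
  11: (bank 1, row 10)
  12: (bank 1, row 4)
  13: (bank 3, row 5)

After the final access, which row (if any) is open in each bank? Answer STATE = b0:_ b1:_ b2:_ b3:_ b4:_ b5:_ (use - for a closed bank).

step 0: bank0 6->6 [HIT]
step 1: bank0 6->2 [CONFLICT]
step 2: bank0 2->2 [HIT]
step 3: bank2 9->3 [CONFLICT]
step 4: bank2 3->6 [CONFLICT]
step 5: bank0 2->6 [CONFLICT]
step 6: bank0 6->1 [CONFLICT]
step 7: bank2 6->6 [HIT]
step 8: bank0 1->1 [HIT]
step 9: bank3 None->5 [EMPTY]
step 10: bank1 1->10 [CONFLICT]
step 11: bank1 10->10 [HIT]
step 12: bank1 10->4 [CONFLICT]
step 13: bank3 5->5 [HIT]

STATE = b0:1 b1:4 b2:6 b3:5 b4:- b5:-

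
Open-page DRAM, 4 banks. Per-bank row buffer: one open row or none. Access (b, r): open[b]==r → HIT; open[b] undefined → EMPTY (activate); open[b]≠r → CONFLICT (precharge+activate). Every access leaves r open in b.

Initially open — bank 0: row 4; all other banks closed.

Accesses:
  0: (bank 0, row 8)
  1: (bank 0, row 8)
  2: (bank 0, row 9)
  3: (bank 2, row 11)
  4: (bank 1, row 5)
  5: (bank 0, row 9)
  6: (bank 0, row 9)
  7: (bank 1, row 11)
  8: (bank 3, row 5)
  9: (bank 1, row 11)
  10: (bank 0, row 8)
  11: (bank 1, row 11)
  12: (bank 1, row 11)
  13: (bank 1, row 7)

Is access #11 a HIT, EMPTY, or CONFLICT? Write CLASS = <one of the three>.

CLASS = HIT

  [0] b0 r8: had r4 ⇒ C
  [1] b0 r8: had r8 ⇒ H
  [2] b0 r9: had r8 ⇒ C
  [3] b2 r11: no row ⇒ E
  [4] b1 r5: no row ⇒ E
  [5] b0 r9: had r9 ⇒ H
  [6] b0 r9: had r9 ⇒ H
  [7] b1 r11: had r5 ⇒ C
  [8] b3 r5: no row ⇒ E
  [9] b1 r11: had r11 ⇒ H
  [10] b0 r8: had r9 ⇒ C
  [11] b1 r11: had r11 ⇒ H
  [12] b1 r11: had r11 ⇒ H
  [13] b1 r7: had r11 ⇒ C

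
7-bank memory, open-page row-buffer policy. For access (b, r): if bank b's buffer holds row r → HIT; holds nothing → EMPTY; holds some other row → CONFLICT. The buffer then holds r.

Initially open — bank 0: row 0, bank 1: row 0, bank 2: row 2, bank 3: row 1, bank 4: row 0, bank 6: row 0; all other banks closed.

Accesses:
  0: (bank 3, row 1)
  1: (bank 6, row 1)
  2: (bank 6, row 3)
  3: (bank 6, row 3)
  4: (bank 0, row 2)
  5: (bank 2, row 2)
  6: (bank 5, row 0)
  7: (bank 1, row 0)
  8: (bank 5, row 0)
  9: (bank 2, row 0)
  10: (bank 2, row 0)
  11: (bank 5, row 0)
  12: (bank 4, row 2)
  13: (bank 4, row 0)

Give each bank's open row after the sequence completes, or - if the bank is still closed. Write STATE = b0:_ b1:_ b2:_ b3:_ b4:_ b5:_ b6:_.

#0 (3,1) H  (was 1)
#1 (6,1) C  (was 0)
#2 (6,3) C  (was 1)
#3 (6,3) H  (was 3)
#4 (0,2) C  (was 0)
#5 (2,2) H  (was 2)
#6 (5,0) E
#7 (1,0) H  (was 0)
#8 (5,0) H  (was 0)
#9 (2,0) C  (was 2)
#10 (2,0) H  (was 0)
#11 (5,0) H  (was 0)
#12 (4,2) C  (was 0)
#13 (4,0) C  (was 2)

STATE = b0:2 b1:0 b2:0 b3:1 b4:0 b5:0 b6:3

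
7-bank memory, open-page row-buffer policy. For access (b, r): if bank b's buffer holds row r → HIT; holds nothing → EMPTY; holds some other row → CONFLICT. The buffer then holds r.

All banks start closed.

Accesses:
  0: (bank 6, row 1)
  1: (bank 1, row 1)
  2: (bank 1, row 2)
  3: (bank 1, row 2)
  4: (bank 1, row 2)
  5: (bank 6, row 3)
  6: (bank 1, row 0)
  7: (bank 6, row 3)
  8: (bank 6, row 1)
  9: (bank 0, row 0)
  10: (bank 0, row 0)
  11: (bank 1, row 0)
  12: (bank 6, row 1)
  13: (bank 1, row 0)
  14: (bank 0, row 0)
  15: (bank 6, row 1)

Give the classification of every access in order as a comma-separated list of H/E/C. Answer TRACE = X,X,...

0: bank 6 row 1 — prev None → EMPTY
1: bank 1 row 1 — prev None → EMPTY
2: bank 1 row 2 — prev 1 → CONFLICT
3: bank 1 row 2 — prev 2 → HIT
4: bank 1 row 2 — prev 2 → HIT
5: bank 6 row 3 — prev 1 → CONFLICT
6: bank 1 row 0 — prev 2 → CONFLICT
7: bank 6 row 3 — prev 3 → HIT
8: bank 6 row 1 — prev 3 → CONFLICT
9: bank 0 row 0 — prev None → EMPTY
10: bank 0 row 0 — prev 0 → HIT
11: bank 1 row 0 — prev 0 → HIT
12: bank 6 row 1 — prev 1 → HIT
13: bank 1 row 0 — prev 0 → HIT
14: bank 0 row 0 — prev 0 → HIT
15: bank 6 row 1 — prev 1 → HIT

TRACE = E,E,C,H,H,C,C,H,C,E,H,H,H,H,H,H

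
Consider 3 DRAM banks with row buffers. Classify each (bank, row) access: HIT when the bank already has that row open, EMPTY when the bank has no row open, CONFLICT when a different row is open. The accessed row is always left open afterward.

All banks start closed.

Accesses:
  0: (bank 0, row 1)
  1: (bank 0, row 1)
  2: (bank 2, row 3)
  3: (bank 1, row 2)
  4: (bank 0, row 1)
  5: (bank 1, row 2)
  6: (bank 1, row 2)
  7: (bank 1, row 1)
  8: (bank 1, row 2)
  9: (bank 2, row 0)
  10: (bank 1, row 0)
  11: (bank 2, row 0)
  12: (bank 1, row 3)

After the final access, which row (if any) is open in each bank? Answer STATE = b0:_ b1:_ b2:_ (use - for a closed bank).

step 0: bank0 None->1 [EMPTY]
step 1: bank0 1->1 [HIT]
step 2: bank2 None->3 [EMPTY]
step 3: bank1 None->2 [EMPTY]
step 4: bank0 1->1 [HIT]
step 5: bank1 2->2 [HIT]
step 6: bank1 2->2 [HIT]
step 7: bank1 2->1 [CONFLICT]
step 8: bank1 1->2 [CONFLICT]
step 9: bank2 3->0 [CONFLICT]
step 10: bank1 2->0 [CONFLICT]
step 11: bank2 0->0 [HIT]
step 12: bank1 0->3 [CONFLICT]

STATE = b0:1 b1:3 b2:0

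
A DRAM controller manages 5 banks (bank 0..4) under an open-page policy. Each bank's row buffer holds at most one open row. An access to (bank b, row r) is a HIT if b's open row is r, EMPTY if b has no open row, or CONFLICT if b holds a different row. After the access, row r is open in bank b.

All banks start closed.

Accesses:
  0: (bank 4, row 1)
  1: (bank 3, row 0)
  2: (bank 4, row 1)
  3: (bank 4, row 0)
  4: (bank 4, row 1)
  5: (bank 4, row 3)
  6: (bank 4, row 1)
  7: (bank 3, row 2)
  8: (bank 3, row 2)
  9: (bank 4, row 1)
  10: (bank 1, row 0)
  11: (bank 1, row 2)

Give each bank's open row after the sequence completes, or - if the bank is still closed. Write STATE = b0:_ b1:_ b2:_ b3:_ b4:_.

#0 (4,1) E
#1 (3,0) E
#2 (4,1) H  (was 1)
#3 (4,0) C  (was 1)
#4 (4,1) C  (was 0)
#5 (4,3) C  (was 1)
#6 (4,1) C  (was 3)
#7 (3,2) C  (was 0)
#8 (3,2) H  (was 2)
#9 (4,1) H  (was 1)
#10 (1,0) E
#11 (1,2) C  (was 0)

STATE = b0:- b1:2 b2:- b3:2 b4:1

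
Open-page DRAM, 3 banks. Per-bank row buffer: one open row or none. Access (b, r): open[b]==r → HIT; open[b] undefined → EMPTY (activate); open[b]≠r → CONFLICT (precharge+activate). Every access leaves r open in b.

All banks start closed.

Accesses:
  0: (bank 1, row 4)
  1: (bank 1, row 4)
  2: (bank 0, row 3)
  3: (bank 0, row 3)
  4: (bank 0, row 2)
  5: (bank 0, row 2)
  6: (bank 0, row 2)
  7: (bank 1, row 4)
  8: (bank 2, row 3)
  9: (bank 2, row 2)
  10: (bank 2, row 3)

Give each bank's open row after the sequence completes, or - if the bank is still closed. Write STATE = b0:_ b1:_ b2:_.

#0 (1,4) E
#1 (1,4) H  (was 4)
#2 (0,3) E
#3 (0,3) H  (was 3)
#4 (0,2) C  (was 3)
#5 (0,2) H  (was 2)
#6 (0,2) H  (was 2)
#7 (1,4) H  (was 4)
#8 (2,3) E
#9 (2,2) C  (was 3)
#10 (2,3) C  (was 2)

STATE = b0:2 b1:4 b2:3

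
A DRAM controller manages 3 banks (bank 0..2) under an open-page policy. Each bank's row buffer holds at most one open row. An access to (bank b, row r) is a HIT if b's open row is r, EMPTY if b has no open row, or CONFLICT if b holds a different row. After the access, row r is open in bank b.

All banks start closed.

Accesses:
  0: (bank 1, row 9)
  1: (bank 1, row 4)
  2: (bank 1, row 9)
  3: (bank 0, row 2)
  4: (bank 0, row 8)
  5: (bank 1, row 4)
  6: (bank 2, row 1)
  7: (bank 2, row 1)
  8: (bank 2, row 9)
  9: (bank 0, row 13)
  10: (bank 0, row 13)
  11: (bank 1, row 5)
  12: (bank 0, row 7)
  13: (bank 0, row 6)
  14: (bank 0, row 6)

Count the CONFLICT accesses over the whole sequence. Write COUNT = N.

COUNT = 9

0: bank 1 row 9 — prev None → EMPTY
1: bank 1 row 4 — prev 9 → CONFLICT
2: bank 1 row 9 — prev 4 → CONFLICT
3: bank 0 row 2 — prev None → EMPTY
4: bank 0 row 8 — prev 2 → CONFLICT
5: bank 1 row 4 — prev 9 → CONFLICT
6: bank 2 row 1 — prev None → EMPTY
7: bank 2 row 1 — prev 1 → HIT
8: bank 2 row 9 — prev 1 → CONFLICT
9: bank 0 row 13 — prev 8 → CONFLICT
10: bank 0 row 13 — prev 13 → HIT
11: bank 1 row 5 — prev 4 → CONFLICT
12: bank 0 row 7 — prev 13 → CONFLICT
13: bank 0 row 6 — prev 7 → CONFLICT
14: bank 0 row 6 — prev 6 → HIT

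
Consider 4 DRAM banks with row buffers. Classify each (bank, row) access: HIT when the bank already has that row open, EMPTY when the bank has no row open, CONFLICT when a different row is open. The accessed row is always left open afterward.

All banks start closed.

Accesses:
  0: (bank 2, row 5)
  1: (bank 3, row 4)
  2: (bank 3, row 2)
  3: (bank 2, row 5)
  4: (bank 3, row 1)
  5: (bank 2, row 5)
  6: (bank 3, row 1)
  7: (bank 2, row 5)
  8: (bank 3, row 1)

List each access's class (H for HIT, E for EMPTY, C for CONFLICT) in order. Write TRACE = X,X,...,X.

TRACE = E,E,C,H,C,H,H,H,H

#0 (2,5) E
#1 (3,4) E
#2 (3,2) C  (was 4)
#3 (2,5) H  (was 5)
#4 (3,1) C  (was 2)
#5 (2,5) H  (was 5)
#6 (3,1) H  (was 1)
#7 (2,5) H  (was 5)
#8 (3,1) H  (was 1)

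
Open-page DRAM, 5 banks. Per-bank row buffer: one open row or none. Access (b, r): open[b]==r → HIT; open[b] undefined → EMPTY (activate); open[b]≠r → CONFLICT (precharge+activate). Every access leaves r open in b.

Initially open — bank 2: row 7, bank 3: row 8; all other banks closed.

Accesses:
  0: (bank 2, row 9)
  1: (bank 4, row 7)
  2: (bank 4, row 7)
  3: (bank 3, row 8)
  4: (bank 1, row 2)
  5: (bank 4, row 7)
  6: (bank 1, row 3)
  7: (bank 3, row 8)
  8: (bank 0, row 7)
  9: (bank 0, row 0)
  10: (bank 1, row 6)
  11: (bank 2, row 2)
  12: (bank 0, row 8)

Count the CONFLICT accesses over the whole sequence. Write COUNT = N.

COUNT = 6

#0 (2,9) C  (was 7)
#1 (4,7) E
#2 (4,7) H  (was 7)
#3 (3,8) H  (was 8)
#4 (1,2) E
#5 (4,7) H  (was 7)
#6 (1,3) C  (was 2)
#7 (3,8) H  (was 8)
#8 (0,7) E
#9 (0,0) C  (was 7)
#10 (1,6) C  (was 3)
#11 (2,2) C  (was 9)
#12 (0,8) C  (was 0)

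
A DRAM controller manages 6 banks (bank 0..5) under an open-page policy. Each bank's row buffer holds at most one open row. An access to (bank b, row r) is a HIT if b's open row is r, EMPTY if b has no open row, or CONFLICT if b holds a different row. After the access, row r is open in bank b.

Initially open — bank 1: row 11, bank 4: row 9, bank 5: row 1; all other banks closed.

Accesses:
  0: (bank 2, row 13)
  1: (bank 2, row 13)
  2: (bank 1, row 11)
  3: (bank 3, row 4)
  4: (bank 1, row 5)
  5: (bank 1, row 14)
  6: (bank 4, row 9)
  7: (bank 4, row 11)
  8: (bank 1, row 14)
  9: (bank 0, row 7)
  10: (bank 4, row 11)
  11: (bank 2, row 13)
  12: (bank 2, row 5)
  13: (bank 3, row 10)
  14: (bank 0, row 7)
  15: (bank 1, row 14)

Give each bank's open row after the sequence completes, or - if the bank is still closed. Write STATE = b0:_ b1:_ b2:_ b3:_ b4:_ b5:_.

STATE = b0:7 b1:14 b2:5 b3:10 b4:11 b5:1

  [0] b2 r13: no row ⇒ E
  [1] b2 r13: had r13 ⇒ H
  [2] b1 r11: had r11 ⇒ H
  [3] b3 r4: no row ⇒ E
  [4] b1 r5: had r11 ⇒ C
  [5] b1 r14: had r5 ⇒ C
  [6] b4 r9: had r9 ⇒ H
  [7] b4 r11: had r9 ⇒ C
  [8] b1 r14: had r14 ⇒ H
  [9] b0 r7: no row ⇒ E
  [10] b4 r11: had r11 ⇒ H
  [11] b2 r13: had r13 ⇒ H
  [12] b2 r5: had r13 ⇒ C
  [13] b3 r10: had r4 ⇒ C
  [14] b0 r7: had r7 ⇒ H
  [15] b1 r14: had r14 ⇒ H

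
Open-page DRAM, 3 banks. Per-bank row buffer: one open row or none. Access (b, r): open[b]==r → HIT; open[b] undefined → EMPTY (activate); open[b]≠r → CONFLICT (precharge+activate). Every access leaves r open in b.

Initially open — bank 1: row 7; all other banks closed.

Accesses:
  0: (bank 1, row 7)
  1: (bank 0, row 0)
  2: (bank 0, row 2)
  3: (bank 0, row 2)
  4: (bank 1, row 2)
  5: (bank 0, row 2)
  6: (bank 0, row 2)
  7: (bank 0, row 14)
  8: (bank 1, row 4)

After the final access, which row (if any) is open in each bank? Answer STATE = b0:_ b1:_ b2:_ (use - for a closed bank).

STATE = b0:14 b1:4 b2:-

#0 (1,7) H  (was 7)
#1 (0,0) E
#2 (0,2) C  (was 0)
#3 (0,2) H  (was 2)
#4 (1,2) C  (was 7)
#5 (0,2) H  (was 2)
#6 (0,2) H  (was 2)
#7 (0,14) C  (was 2)
#8 (1,4) C  (was 2)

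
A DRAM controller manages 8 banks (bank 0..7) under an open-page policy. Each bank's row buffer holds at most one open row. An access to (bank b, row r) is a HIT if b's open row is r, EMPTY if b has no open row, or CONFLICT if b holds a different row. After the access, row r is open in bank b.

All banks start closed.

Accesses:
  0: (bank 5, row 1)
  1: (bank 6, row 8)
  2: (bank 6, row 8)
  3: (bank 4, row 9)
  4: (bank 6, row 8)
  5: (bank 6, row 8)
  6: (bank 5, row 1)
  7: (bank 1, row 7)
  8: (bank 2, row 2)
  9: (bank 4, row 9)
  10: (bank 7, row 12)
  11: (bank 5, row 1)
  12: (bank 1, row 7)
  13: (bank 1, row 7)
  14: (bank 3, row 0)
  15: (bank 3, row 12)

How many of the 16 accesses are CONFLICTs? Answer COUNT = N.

#0 (5,1) E
#1 (6,8) E
#2 (6,8) H  (was 8)
#3 (4,9) E
#4 (6,8) H  (was 8)
#5 (6,8) H  (was 8)
#6 (5,1) H  (was 1)
#7 (1,7) E
#8 (2,2) E
#9 (4,9) H  (was 9)
#10 (7,12) E
#11 (5,1) H  (was 1)
#12 (1,7) H  (was 7)
#13 (1,7) H  (was 7)
#14 (3,0) E
#15 (3,12) C  (was 0)

COUNT = 1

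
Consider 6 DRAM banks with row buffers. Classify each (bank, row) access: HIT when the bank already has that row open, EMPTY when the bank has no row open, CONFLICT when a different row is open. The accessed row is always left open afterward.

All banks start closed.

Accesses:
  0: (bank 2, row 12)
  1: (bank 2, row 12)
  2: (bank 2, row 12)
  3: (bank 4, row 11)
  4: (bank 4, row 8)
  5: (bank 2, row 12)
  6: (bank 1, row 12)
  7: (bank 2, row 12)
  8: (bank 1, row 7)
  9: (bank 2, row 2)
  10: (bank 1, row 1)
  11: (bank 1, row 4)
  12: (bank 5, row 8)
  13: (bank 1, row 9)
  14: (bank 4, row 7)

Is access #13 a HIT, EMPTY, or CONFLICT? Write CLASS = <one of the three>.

CLASS = CONFLICT

#0 (2,12) E
#1 (2,12) H  (was 12)
#2 (2,12) H  (was 12)
#3 (4,11) E
#4 (4,8) C  (was 11)
#5 (2,12) H  (was 12)
#6 (1,12) E
#7 (2,12) H  (was 12)
#8 (1,7) C  (was 12)
#9 (2,2) C  (was 12)
#10 (1,1) C  (was 7)
#11 (1,4) C  (was 1)
#12 (5,8) E
#13 (1,9) C  (was 4)
#14 (4,7) C  (was 8)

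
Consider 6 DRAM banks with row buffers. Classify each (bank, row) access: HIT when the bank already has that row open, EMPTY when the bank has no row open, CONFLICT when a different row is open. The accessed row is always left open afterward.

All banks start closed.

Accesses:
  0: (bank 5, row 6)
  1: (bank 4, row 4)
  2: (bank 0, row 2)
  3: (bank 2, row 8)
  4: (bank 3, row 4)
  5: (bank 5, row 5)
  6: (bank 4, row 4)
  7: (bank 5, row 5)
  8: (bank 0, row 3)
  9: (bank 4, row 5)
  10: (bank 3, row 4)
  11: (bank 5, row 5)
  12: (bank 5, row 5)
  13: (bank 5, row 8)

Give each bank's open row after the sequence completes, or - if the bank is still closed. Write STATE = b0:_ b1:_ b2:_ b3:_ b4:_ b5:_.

STATE = b0:3 b1:- b2:8 b3:4 b4:5 b5:8

step 0: bank5 None->6 [EMPTY]
step 1: bank4 None->4 [EMPTY]
step 2: bank0 None->2 [EMPTY]
step 3: bank2 None->8 [EMPTY]
step 4: bank3 None->4 [EMPTY]
step 5: bank5 6->5 [CONFLICT]
step 6: bank4 4->4 [HIT]
step 7: bank5 5->5 [HIT]
step 8: bank0 2->3 [CONFLICT]
step 9: bank4 4->5 [CONFLICT]
step 10: bank3 4->4 [HIT]
step 11: bank5 5->5 [HIT]
step 12: bank5 5->5 [HIT]
step 13: bank5 5->8 [CONFLICT]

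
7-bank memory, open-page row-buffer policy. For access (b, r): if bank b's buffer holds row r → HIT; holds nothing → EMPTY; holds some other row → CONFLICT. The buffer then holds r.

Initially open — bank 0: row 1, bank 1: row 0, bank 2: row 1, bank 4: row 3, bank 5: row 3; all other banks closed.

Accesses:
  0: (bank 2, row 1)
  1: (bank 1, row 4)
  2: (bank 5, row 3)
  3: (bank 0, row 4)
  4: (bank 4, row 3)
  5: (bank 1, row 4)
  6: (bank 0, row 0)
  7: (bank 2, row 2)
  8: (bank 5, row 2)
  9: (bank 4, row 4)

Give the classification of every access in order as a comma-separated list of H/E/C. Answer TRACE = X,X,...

TRACE = H,C,H,C,H,H,C,C,C,C

step 0: bank2 1->1 [HIT]
step 1: bank1 0->4 [CONFLICT]
step 2: bank5 3->3 [HIT]
step 3: bank0 1->4 [CONFLICT]
step 4: bank4 3->3 [HIT]
step 5: bank1 4->4 [HIT]
step 6: bank0 4->0 [CONFLICT]
step 7: bank2 1->2 [CONFLICT]
step 8: bank5 3->2 [CONFLICT]
step 9: bank4 3->4 [CONFLICT]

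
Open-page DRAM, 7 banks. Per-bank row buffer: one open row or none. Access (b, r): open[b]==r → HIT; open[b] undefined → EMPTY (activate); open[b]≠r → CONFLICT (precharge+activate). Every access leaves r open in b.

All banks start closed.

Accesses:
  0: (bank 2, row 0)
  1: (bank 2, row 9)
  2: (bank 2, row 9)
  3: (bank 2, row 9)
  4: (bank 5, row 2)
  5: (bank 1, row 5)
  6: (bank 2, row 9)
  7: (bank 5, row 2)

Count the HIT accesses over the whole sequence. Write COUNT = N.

0: bank 2 row 0 — prev None → EMPTY
1: bank 2 row 9 — prev 0 → CONFLICT
2: bank 2 row 9 — prev 9 → HIT
3: bank 2 row 9 — prev 9 → HIT
4: bank 5 row 2 — prev None → EMPTY
5: bank 1 row 5 — prev None → EMPTY
6: bank 2 row 9 — prev 9 → HIT
7: bank 5 row 2 — prev 2 → HIT

COUNT = 4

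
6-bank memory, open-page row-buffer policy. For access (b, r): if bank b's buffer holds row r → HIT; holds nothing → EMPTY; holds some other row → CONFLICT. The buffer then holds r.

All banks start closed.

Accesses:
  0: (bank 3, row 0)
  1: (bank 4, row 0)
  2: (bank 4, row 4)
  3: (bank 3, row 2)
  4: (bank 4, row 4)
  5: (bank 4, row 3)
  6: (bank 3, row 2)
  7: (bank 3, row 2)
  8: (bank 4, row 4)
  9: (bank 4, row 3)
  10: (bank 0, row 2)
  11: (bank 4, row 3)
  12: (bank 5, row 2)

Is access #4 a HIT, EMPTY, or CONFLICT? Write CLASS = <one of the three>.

  [0] b3 r0: no row ⇒ E
  [1] b4 r0: no row ⇒ E
  [2] b4 r4: had r0 ⇒ C
  [3] b3 r2: had r0 ⇒ C
  [4] b4 r4: had r4 ⇒ H
  [5] b4 r3: had r4 ⇒ C
  [6] b3 r2: had r2 ⇒ H
  [7] b3 r2: had r2 ⇒ H
  [8] b4 r4: had r3 ⇒ C
  [9] b4 r3: had r4 ⇒ C
  [10] b0 r2: no row ⇒ E
  [11] b4 r3: had r3 ⇒ H
  [12] b5 r2: no row ⇒ E

CLASS = HIT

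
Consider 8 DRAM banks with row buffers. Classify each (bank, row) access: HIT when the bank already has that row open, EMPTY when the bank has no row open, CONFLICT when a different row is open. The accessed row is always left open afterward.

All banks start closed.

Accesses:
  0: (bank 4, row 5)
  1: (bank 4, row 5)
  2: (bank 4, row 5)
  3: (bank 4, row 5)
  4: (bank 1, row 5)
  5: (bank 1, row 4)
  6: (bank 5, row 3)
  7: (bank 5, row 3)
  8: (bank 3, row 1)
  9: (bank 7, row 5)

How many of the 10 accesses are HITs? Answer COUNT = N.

0: bank 4 row 5 — prev None → EMPTY
1: bank 4 row 5 — prev 5 → HIT
2: bank 4 row 5 — prev 5 → HIT
3: bank 4 row 5 — prev 5 → HIT
4: bank 1 row 5 — prev None → EMPTY
5: bank 1 row 4 — prev 5 → CONFLICT
6: bank 5 row 3 — prev None → EMPTY
7: bank 5 row 3 — prev 3 → HIT
8: bank 3 row 1 — prev None → EMPTY
9: bank 7 row 5 — prev None → EMPTY

COUNT = 4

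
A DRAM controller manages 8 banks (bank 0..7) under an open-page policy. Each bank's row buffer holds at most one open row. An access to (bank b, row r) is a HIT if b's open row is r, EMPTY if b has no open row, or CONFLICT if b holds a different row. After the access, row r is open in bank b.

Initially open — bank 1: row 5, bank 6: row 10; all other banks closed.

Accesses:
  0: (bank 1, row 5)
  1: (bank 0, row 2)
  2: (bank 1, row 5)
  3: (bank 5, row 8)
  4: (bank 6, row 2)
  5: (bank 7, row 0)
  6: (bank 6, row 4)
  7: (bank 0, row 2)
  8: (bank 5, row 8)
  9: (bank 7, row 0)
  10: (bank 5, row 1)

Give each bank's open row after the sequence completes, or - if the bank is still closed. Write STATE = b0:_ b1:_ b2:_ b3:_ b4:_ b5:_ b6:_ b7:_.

0: bank 1 row 5 — prev 5 → HIT
1: bank 0 row 2 — prev None → EMPTY
2: bank 1 row 5 — prev 5 → HIT
3: bank 5 row 8 — prev None → EMPTY
4: bank 6 row 2 — prev 10 → CONFLICT
5: bank 7 row 0 — prev None → EMPTY
6: bank 6 row 4 — prev 2 → CONFLICT
7: bank 0 row 2 — prev 2 → HIT
8: bank 5 row 8 — prev 8 → HIT
9: bank 7 row 0 — prev 0 → HIT
10: bank 5 row 1 — prev 8 → CONFLICT

STATE = b0:2 b1:5 b2:- b3:- b4:- b5:1 b6:4 b7:0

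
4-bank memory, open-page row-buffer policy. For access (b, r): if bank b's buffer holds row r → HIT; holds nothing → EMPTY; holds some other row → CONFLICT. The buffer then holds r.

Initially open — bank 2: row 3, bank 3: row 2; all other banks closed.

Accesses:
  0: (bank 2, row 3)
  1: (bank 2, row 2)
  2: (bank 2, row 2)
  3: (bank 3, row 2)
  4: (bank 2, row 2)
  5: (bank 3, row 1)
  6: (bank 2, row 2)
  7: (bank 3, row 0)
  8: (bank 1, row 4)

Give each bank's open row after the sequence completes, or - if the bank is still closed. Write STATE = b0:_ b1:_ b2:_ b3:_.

STATE = b0:- b1:4 b2:2 b3:0

  [0] b2 r3: had r3 ⇒ H
  [1] b2 r2: had r3 ⇒ C
  [2] b2 r2: had r2 ⇒ H
  [3] b3 r2: had r2 ⇒ H
  [4] b2 r2: had r2 ⇒ H
  [5] b3 r1: had r2 ⇒ C
  [6] b2 r2: had r2 ⇒ H
  [7] b3 r0: had r1 ⇒ C
  [8] b1 r4: no row ⇒ E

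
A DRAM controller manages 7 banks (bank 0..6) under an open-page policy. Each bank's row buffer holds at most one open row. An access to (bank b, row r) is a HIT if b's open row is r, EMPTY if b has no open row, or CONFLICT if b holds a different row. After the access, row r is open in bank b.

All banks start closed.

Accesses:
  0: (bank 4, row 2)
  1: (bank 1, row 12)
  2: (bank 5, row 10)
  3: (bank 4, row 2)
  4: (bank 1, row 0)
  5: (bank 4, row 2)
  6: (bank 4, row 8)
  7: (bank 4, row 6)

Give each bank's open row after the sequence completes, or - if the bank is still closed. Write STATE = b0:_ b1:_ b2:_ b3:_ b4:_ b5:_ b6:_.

  [0] b4 r2: no row ⇒ E
  [1] b1 r12: no row ⇒ E
  [2] b5 r10: no row ⇒ E
  [3] b4 r2: had r2 ⇒ H
  [4] b1 r0: had r12 ⇒ C
  [5] b4 r2: had r2 ⇒ H
  [6] b4 r8: had r2 ⇒ C
  [7] b4 r6: had r8 ⇒ C

STATE = b0:- b1:0 b2:- b3:- b4:6 b5:10 b6:-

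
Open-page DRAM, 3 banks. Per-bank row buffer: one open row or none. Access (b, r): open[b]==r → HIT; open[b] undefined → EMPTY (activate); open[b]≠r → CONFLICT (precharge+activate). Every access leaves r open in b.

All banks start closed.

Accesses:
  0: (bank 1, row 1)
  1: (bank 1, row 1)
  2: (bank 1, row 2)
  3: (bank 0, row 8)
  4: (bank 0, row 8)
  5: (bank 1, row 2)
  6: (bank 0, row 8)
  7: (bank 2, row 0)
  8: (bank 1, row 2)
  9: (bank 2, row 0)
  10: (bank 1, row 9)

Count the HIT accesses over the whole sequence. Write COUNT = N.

COUNT = 6

#0 (1,1) E
#1 (1,1) H  (was 1)
#2 (1,2) C  (was 1)
#3 (0,8) E
#4 (0,8) H  (was 8)
#5 (1,2) H  (was 2)
#6 (0,8) H  (was 8)
#7 (2,0) E
#8 (1,2) H  (was 2)
#9 (2,0) H  (was 0)
#10 (1,9) C  (was 2)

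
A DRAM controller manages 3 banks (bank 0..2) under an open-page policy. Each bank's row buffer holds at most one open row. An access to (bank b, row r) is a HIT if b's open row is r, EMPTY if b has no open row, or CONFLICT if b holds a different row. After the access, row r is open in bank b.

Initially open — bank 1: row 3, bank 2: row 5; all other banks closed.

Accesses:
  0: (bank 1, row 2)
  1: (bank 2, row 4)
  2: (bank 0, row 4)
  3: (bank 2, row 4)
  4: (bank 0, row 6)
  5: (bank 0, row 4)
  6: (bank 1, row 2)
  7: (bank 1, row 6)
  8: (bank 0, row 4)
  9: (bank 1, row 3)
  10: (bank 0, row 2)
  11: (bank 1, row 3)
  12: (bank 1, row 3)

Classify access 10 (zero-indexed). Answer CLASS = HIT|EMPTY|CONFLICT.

#0 (1,2) C  (was 3)
#1 (2,4) C  (was 5)
#2 (0,4) E
#3 (2,4) H  (was 4)
#4 (0,6) C  (was 4)
#5 (0,4) C  (was 6)
#6 (1,2) H  (was 2)
#7 (1,6) C  (was 2)
#8 (0,4) H  (was 4)
#9 (1,3) C  (was 6)
#10 (0,2) C  (was 4)
#11 (1,3) H  (was 3)
#12 (1,3) H  (was 3)

CLASS = CONFLICT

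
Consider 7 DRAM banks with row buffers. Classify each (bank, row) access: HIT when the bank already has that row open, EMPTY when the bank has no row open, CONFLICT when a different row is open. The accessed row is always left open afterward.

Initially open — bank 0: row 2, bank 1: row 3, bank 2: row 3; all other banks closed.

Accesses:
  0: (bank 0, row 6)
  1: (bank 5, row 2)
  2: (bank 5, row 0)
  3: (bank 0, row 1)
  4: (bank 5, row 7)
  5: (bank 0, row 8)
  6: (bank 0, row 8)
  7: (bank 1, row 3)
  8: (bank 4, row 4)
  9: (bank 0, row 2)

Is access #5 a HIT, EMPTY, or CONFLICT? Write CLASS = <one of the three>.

step 0: bank0 2->6 [CONFLICT]
step 1: bank5 None->2 [EMPTY]
step 2: bank5 2->0 [CONFLICT]
step 3: bank0 6->1 [CONFLICT]
step 4: bank5 0->7 [CONFLICT]
step 5: bank0 1->8 [CONFLICT]
step 6: bank0 8->8 [HIT]
step 7: bank1 3->3 [HIT]
step 8: bank4 None->4 [EMPTY]
step 9: bank0 8->2 [CONFLICT]

CLASS = CONFLICT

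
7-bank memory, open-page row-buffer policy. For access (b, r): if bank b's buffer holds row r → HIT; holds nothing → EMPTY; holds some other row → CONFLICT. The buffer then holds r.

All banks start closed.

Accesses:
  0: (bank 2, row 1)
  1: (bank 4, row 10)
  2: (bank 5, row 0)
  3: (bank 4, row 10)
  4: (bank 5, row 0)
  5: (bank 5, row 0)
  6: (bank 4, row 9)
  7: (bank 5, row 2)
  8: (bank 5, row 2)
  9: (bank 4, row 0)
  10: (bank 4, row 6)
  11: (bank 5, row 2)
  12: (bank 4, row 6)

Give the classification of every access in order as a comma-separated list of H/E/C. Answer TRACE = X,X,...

TRACE = E,E,E,H,H,H,C,C,H,C,C,H,H

0: bank 2 row 1 — prev None → EMPTY
1: bank 4 row 10 — prev None → EMPTY
2: bank 5 row 0 — prev None → EMPTY
3: bank 4 row 10 — prev 10 → HIT
4: bank 5 row 0 — prev 0 → HIT
5: bank 5 row 0 — prev 0 → HIT
6: bank 4 row 9 — prev 10 → CONFLICT
7: bank 5 row 2 — prev 0 → CONFLICT
8: bank 5 row 2 — prev 2 → HIT
9: bank 4 row 0 — prev 9 → CONFLICT
10: bank 4 row 6 — prev 0 → CONFLICT
11: bank 5 row 2 — prev 2 → HIT
12: bank 4 row 6 — prev 6 → HIT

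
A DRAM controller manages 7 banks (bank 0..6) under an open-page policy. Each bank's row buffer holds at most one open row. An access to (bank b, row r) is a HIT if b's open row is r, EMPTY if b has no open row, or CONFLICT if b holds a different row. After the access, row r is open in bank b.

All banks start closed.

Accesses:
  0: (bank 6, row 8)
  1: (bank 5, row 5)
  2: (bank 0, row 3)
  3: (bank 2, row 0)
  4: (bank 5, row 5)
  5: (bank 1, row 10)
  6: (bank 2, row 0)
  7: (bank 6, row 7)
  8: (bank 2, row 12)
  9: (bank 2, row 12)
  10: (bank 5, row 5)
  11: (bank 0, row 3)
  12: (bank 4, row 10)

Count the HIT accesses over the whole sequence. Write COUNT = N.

step 0: bank6 None->8 [EMPTY]
step 1: bank5 None->5 [EMPTY]
step 2: bank0 None->3 [EMPTY]
step 3: bank2 None->0 [EMPTY]
step 4: bank5 5->5 [HIT]
step 5: bank1 None->10 [EMPTY]
step 6: bank2 0->0 [HIT]
step 7: bank6 8->7 [CONFLICT]
step 8: bank2 0->12 [CONFLICT]
step 9: bank2 12->12 [HIT]
step 10: bank5 5->5 [HIT]
step 11: bank0 3->3 [HIT]
step 12: bank4 None->10 [EMPTY]

COUNT = 5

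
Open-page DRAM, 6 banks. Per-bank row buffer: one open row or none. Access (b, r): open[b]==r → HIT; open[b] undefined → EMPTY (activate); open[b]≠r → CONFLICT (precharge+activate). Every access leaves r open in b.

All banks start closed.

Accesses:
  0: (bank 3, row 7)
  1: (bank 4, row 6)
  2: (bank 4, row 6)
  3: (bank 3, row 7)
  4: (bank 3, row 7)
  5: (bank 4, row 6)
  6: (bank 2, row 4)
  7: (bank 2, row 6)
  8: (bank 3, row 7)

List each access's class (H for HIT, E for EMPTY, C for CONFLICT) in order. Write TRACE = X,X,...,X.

TRACE = E,E,H,H,H,H,E,C,H

0: bank 3 row 7 — prev None → EMPTY
1: bank 4 row 6 — prev None → EMPTY
2: bank 4 row 6 — prev 6 → HIT
3: bank 3 row 7 — prev 7 → HIT
4: bank 3 row 7 — prev 7 → HIT
5: bank 4 row 6 — prev 6 → HIT
6: bank 2 row 4 — prev None → EMPTY
7: bank 2 row 6 — prev 4 → CONFLICT
8: bank 3 row 7 — prev 7 → HIT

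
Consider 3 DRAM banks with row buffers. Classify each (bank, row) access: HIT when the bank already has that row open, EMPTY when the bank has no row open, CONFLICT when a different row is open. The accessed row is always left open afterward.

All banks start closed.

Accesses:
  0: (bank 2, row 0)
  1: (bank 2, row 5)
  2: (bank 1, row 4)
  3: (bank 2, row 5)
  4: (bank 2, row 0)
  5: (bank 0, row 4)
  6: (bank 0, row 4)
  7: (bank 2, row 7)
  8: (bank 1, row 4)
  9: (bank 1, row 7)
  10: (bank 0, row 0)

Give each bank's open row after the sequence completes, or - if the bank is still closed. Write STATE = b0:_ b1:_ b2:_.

  [0] b2 r0: no row ⇒ E
  [1] b2 r5: had r0 ⇒ C
  [2] b1 r4: no row ⇒ E
  [3] b2 r5: had r5 ⇒ H
  [4] b2 r0: had r5 ⇒ C
  [5] b0 r4: no row ⇒ E
  [6] b0 r4: had r4 ⇒ H
  [7] b2 r7: had r0 ⇒ C
  [8] b1 r4: had r4 ⇒ H
  [9] b1 r7: had r4 ⇒ C
  [10] b0 r0: had r4 ⇒ C

STATE = b0:0 b1:7 b2:7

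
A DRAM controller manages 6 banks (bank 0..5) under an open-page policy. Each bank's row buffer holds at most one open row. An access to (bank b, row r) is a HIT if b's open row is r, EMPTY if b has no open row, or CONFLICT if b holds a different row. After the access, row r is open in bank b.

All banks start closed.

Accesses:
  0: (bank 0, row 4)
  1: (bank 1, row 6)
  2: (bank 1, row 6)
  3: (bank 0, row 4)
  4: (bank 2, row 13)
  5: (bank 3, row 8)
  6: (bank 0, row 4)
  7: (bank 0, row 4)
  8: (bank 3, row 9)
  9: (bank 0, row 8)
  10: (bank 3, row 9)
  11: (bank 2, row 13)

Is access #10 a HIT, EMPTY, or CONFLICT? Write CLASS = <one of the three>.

0: bank 0 row 4 — prev None → EMPTY
1: bank 1 row 6 — prev None → EMPTY
2: bank 1 row 6 — prev 6 → HIT
3: bank 0 row 4 — prev 4 → HIT
4: bank 2 row 13 — prev None → EMPTY
5: bank 3 row 8 — prev None → EMPTY
6: bank 0 row 4 — prev 4 → HIT
7: bank 0 row 4 — prev 4 → HIT
8: bank 3 row 9 — prev 8 → CONFLICT
9: bank 0 row 8 — prev 4 → CONFLICT
10: bank 3 row 9 — prev 9 → HIT
11: bank 2 row 13 — prev 13 → HIT

CLASS = HIT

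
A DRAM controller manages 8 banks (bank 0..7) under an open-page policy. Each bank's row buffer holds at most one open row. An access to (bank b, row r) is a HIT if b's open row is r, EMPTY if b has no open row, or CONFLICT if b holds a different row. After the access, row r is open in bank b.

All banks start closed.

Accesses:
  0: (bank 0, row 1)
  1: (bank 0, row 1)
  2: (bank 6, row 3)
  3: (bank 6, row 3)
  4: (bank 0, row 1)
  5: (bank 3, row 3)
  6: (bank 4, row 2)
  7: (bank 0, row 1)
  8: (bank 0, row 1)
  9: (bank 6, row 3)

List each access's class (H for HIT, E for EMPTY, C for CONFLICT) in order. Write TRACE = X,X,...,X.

  [0] b0 r1: no row ⇒ E
  [1] b0 r1: had r1 ⇒ H
  [2] b6 r3: no row ⇒ E
  [3] b6 r3: had r3 ⇒ H
  [4] b0 r1: had r1 ⇒ H
  [5] b3 r3: no row ⇒ E
  [6] b4 r2: no row ⇒ E
  [7] b0 r1: had r1 ⇒ H
  [8] b0 r1: had r1 ⇒ H
  [9] b6 r3: had r3 ⇒ H

TRACE = E,H,E,H,H,E,E,H,H,H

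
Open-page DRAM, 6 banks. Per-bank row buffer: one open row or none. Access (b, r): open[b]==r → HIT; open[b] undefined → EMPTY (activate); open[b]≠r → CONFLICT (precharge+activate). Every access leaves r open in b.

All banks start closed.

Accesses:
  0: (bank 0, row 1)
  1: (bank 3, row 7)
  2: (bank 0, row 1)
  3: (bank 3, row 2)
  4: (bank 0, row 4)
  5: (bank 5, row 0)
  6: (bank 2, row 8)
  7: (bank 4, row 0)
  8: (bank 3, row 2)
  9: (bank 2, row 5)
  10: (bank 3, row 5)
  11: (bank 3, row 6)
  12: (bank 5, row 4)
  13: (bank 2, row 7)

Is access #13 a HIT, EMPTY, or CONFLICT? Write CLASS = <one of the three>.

0: bank 0 row 1 — prev None → EMPTY
1: bank 3 row 7 — prev None → EMPTY
2: bank 0 row 1 — prev 1 → HIT
3: bank 3 row 2 — prev 7 → CONFLICT
4: bank 0 row 4 — prev 1 → CONFLICT
5: bank 5 row 0 — prev None → EMPTY
6: bank 2 row 8 — prev None → EMPTY
7: bank 4 row 0 — prev None → EMPTY
8: bank 3 row 2 — prev 2 → HIT
9: bank 2 row 5 — prev 8 → CONFLICT
10: bank 3 row 5 — prev 2 → CONFLICT
11: bank 3 row 6 — prev 5 → CONFLICT
12: bank 5 row 4 — prev 0 → CONFLICT
13: bank 2 row 7 — prev 5 → CONFLICT

CLASS = CONFLICT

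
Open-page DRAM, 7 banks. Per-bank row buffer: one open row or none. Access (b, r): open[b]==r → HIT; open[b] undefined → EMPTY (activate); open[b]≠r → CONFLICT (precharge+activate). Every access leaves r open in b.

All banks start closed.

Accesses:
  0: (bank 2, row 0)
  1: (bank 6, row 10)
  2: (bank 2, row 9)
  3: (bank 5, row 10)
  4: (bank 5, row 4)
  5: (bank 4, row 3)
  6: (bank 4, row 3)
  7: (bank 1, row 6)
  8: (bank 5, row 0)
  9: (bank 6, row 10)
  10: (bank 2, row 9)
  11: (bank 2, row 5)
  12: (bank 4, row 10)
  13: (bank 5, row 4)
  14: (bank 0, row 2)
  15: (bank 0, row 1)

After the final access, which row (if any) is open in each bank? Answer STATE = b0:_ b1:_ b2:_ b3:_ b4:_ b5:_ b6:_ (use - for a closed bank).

  [0] b2 r0: no row ⇒ E
  [1] b6 r10: no row ⇒ E
  [2] b2 r9: had r0 ⇒ C
  [3] b5 r10: no row ⇒ E
  [4] b5 r4: had r10 ⇒ C
  [5] b4 r3: no row ⇒ E
  [6] b4 r3: had r3 ⇒ H
  [7] b1 r6: no row ⇒ E
  [8] b5 r0: had r4 ⇒ C
  [9] b6 r10: had r10 ⇒ H
  [10] b2 r9: had r9 ⇒ H
  [11] b2 r5: had r9 ⇒ C
  [12] b4 r10: had r3 ⇒ C
  [13] b5 r4: had r0 ⇒ C
  [14] b0 r2: no row ⇒ E
  [15] b0 r1: had r2 ⇒ C

STATE = b0:1 b1:6 b2:5 b3:- b4:10 b5:4 b6:10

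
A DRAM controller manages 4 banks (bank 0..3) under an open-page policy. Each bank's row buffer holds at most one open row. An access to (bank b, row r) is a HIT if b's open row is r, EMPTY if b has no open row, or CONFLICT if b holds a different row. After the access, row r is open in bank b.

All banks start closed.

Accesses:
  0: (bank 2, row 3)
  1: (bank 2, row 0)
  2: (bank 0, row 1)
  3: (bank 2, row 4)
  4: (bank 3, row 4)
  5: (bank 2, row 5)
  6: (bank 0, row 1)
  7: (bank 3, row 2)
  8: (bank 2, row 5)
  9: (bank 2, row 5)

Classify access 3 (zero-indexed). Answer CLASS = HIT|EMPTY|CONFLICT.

step 0: bank2 None->3 [EMPTY]
step 1: bank2 3->0 [CONFLICT]
step 2: bank0 None->1 [EMPTY]
step 3: bank2 0->4 [CONFLICT]
step 4: bank3 None->4 [EMPTY]
step 5: bank2 4->5 [CONFLICT]
step 6: bank0 1->1 [HIT]
step 7: bank3 4->2 [CONFLICT]
step 8: bank2 5->5 [HIT]
step 9: bank2 5->5 [HIT]

CLASS = CONFLICT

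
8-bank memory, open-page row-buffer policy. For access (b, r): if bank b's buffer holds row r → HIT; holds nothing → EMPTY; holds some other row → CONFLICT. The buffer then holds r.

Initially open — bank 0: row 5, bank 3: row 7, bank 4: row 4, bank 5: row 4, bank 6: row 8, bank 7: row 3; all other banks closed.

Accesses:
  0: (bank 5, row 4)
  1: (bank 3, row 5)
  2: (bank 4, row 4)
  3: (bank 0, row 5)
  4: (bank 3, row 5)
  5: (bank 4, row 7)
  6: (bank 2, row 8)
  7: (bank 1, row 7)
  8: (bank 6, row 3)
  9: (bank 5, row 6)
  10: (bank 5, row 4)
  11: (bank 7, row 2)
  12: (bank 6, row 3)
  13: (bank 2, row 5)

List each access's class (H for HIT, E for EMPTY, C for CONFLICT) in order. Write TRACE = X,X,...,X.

0: bank 5 row 4 — prev 4 → HIT
1: bank 3 row 5 — prev 7 → CONFLICT
2: bank 4 row 4 — prev 4 → HIT
3: bank 0 row 5 — prev 5 → HIT
4: bank 3 row 5 — prev 5 → HIT
5: bank 4 row 7 — prev 4 → CONFLICT
6: bank 2 row 8 — prev None → EMPTY
7: bank 1 row 7 — prev None → EMPTY
8: bank 6 row 3 — prev 8 → CONFLICT
9: bank 5 row 6 — prev 4 → CONFLICT
10: bank 5 row 4 — prev 6 → CONFLICT
11: bank 7 row 2 — prev 3 → CONFLICT
12: bank 6 row 3 — prev 3 → HIT
13: bank 2 row 5 — prev 8 → CONFLICT

TRACE = H,C,H,H,H,C,E,E,C,C,C,C,H,C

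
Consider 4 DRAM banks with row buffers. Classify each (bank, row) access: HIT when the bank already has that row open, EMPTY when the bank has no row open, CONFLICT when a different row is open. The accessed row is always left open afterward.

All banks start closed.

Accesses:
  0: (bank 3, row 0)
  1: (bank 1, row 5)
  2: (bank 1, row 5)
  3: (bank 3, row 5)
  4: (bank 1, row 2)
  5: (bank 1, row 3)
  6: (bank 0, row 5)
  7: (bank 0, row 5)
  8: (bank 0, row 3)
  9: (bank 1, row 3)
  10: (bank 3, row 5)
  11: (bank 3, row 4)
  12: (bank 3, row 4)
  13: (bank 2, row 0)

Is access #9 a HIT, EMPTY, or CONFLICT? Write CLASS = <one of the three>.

CLASS = HIT

  [0] b3 r0: no row ⇒ E
  [1] b1 r5: no row ⇒ E
  [2] b1 r5: had r5 ⇒ H
  [3] b3 r5: had r0 ⇒ C
  [4] b1 r2: had r5 ⇒ C
  [5] b1 r3: had r2 ⇒ C
  [6] b0 r5: no row ⇒ E
  [7] b0 r5: had r5 ⇒ H
  [8] b0 r3: had r5 ⇒ C
  [9] b1 r3: had r3 ⇒ H
  [10] b3 r5: had r5 ⇒ H
  [11] b3 r4: had r5 ⇒ C
  [12] b3 r4: had r4 ⇒ H
  [13] b2 r0: no row ⇒ E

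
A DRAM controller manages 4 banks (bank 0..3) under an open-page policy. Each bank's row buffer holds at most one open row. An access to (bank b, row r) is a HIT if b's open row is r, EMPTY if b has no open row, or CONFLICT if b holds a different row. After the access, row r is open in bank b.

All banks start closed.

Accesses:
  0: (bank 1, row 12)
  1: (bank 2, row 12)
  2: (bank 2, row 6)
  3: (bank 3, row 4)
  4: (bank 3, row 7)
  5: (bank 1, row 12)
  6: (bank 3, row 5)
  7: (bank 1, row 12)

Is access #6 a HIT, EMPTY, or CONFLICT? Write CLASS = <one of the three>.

#0 (1,12) E
#1 (2,12) E
#2 (2,6) C  (was 12)
#3 (3,4) E
#4 (3,7) C  (was 4)
#5 (1,12) H  (was 12)
#6 (3,5) C  (was 7)
#7 (1,12) H  (was 12)

CLASS = CONFLICT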